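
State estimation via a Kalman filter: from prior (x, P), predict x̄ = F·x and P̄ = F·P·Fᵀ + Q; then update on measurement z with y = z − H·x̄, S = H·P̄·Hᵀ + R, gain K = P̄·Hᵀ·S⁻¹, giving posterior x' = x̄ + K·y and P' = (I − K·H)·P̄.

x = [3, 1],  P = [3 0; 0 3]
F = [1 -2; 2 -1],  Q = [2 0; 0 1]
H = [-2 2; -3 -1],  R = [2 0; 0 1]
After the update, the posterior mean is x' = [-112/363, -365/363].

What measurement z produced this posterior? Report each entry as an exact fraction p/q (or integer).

z = [-2, 2]

x̄ = F·x = [1, 5]
P̄ = F·P·Fᵀ + Q = [17 12; 12 16]
S = H·P̄·Hᵀ + R = [38 22; 22 242]
K = P̄·Hᵀ·S⁻¹ = [-47/396 -1087/4356; 35/99 -269/1089]
x' − x̄ = [-475/363, -2180/363] = K·y
y = (KᵀK)⁻¹·Kᵀ·(x' − x̄) = [-10, 10]
z = y + H·x̄ = [-10, 10] + [8, -8] = [-2, 2]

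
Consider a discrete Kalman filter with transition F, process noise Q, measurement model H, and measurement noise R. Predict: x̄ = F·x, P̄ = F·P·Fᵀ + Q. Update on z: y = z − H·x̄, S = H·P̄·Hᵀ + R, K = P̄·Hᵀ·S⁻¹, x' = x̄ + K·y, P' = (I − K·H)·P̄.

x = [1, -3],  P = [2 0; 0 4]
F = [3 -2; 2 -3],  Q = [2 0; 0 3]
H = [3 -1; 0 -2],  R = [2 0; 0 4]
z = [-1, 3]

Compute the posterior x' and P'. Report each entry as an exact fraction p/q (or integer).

x̄ = F·x = [9, 11]
P̄ = F·P·Fᵀ + Q = [36 36; 36 47]
y = z − H·x̄ = [-17, 25]
S = H·P̄·Hᵀ + R = [157 -122; -122 192]
K = P̄·Hᵀ·S⁻¹ = [36/109 -18/109; 61/3815 -1829/3815]
x' = x̄ + K·y = [-81/109, -4797/3815]
P' = (I − K·H)·P̄ = [36/109 36/109; 36/109 3658/3815]

x' = [-81/109, -4797/3815]
P' = [36/109 36/109; 36/109 3658/3815]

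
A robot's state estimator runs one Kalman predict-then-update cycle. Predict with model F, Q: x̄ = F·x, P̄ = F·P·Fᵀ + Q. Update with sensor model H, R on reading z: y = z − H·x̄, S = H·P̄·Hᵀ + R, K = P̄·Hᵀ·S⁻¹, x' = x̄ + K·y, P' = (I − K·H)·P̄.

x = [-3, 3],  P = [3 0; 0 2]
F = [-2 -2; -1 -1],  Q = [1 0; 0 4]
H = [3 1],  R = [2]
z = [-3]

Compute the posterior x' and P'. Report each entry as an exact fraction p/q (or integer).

x̄ = F·x = [0, 0]
P̄ = F·P·Fᵀ + Q = [21 10; 10 9]
y = z − H·x̄ = [-3]
S = H·P̄·Hᵀ + R = [260]
K = P̄·Hᵀ·S⁻¹ = [73/260; 3/20]
x' = x̄ + K·y = [-219/260, -9/20]
P' = (I − K·H)·P̄ = [131/260 -19/20; -19/20 63/20]

x' = [-219/260, -9/20]
P' = [131/260 -19/20; -19/20 63/20]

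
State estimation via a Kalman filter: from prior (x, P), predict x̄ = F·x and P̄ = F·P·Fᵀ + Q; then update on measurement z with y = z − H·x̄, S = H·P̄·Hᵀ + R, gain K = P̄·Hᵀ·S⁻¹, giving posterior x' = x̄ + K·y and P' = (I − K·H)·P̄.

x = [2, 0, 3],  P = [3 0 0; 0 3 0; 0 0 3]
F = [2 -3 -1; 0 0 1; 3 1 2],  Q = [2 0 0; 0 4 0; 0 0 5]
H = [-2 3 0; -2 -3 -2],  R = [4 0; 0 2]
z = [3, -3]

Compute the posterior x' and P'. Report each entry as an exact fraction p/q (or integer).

x̄ = F·x = [1, 3, 12]
P̄ = F·P·Fᵀ + Q = [44 -3 3; -3 7 6; 3 6 47]
y = z − H·x̄ = [-4, 32]
S = H·P̄·Hᵀ + R = [279 89; 89 489]
K = P̄·Hᵀ·S⁻¹ = [-19934/64255 -7541/64255; 7803/64255 -4968/64255; 1637/12851 -3399/12851]
x' = x̄ + K·y = [-97321/64255, 2577/64255, 38896/12851]
P' = (I − K·H)·P̄ = [252637/64255 141846/64255 -91573/12851; 141846/64255 104968/64255 -58866/12851; -91573/12851 -58866/12851 183271/12851]

x' = [-97321/64255, 2577/64255, 38896/12851]
P' = [252637/64255 141846/64255 -91573/12851; 141846/64255 104968/64255 -58866/12851; -91573/12851 -58866/12851 183271/12851]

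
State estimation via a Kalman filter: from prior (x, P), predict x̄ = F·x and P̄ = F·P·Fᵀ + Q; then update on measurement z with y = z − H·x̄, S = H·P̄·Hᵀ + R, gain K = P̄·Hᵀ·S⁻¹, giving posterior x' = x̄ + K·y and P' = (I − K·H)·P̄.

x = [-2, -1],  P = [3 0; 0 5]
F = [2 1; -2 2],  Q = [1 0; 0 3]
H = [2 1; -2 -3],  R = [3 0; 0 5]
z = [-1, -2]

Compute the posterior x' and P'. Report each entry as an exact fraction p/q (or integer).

x' = [-3757/2323, 4225/2323]
P' = [20302/11615 -17558/11615; -17558/11615 20557/11615]

x̄ = F·x = [-5, 2]
P̄ = F·P·Fᵀ + Q = [18 -2; -2 35]
y = z − H·x̄ = [7, -6]
S = H·P̄·Hᵀ + R = [102 -161; -161 368]
K = P̄·Hᵀ·S⁻¹ = [334/505 2414/11615; -211/505 -5311/11615]
x' = x̄ + K·y = [-3757/2323, 4225/2323]
P' = (I − K·H)·P̄ = [20302/11615 -17558/11615; -17558/11615 20557/11615]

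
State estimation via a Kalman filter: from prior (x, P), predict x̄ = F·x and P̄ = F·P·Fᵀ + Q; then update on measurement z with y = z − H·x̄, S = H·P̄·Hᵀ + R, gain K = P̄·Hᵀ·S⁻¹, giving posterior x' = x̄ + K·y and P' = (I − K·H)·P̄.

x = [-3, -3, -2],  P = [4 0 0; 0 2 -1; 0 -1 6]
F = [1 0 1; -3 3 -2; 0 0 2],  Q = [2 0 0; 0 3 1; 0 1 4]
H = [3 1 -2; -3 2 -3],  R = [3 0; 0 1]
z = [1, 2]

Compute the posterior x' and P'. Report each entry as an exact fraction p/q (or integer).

x' = [-20237/47011, -172578/47011, -127070/47011]
P' = [18123/94022 46200/47011 47109/94022; 46200/47011 732625/47011 438656/47011; 47109/94022 438656/47011 539819/94022]

x̄ = F·x = [-5, 4, -4]
P̄ = F·P·Fᵀ + Q = [12 -27 12; -27 93 -29; 12 -29 28]
y = z − H·x̄ = [4, -33]
S = H·P̄·Hᵀ + R = [126 332; 332 1621]
K = P̄·Hᵀ·S⁻¹ = [17517/94022 -5448/47011; -2029/47011 10682/47011; -20333/94022 -3080/47011]
x' = x̄ + K·y = [-20237/47011, -172578/47011, -127070/47011]
P' = (I − K·H)·P̄ = [18123/94022 46200/47011 47109/94022; 46200/47011 732625/47011 438656/47011; 47109/94022 438656/47011 539819/94022]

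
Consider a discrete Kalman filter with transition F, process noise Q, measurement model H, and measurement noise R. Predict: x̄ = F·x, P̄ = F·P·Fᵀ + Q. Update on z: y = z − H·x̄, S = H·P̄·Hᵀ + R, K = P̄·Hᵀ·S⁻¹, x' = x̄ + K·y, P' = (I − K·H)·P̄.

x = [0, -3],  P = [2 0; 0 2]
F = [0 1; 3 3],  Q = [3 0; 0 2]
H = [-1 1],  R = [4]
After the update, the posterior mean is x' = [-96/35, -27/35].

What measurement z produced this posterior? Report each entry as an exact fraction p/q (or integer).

x̄ = F·x = [-3, -9]
P̄ = F·P·Fᵀ + Q = [5 6; 6 38]
S = H·P̄·Hᵀ + R = [35]
K = P̄·Hᵀ·S⁻¹ = [1/35; 32/35]
x' − x̄ = [9/35, 288/35] = K·y
y = (KᵀK)⁻¹·Kᵀ·(x' − x̄) = [9]
z = y + H·x̄ = [9] + [-6] = [3]

z = [3]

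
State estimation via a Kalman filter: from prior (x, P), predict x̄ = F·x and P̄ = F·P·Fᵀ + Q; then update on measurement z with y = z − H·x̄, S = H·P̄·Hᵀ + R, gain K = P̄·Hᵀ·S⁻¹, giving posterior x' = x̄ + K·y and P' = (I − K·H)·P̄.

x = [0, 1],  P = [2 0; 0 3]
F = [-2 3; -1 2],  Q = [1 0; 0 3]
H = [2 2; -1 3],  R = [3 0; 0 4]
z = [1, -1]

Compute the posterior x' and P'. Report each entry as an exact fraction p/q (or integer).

x' = [5789/9927, -710/9927]
P' = [5936/9927 -632/9927; -632/9927 2636/9927]

x̄ = F·x = [3, 2]
P̄ = F·P·Fᵀ + Q = [36 22; 22 17]
y = z − H·x̄ = [-9, -4]
S = H·P̄·Hᵀ + R = [391 118; 118 61]
K = P̄·Hᵀ·S⁻¹ = [3536/9927 -1958/9927; 1336/9927 2135/9927]
x' = x̄ + K·y = [5789/9927, -710/9927]
P' = (I − K·H)·P̄ = [5936/9927 -632/9927; -632/9927 2636/9927]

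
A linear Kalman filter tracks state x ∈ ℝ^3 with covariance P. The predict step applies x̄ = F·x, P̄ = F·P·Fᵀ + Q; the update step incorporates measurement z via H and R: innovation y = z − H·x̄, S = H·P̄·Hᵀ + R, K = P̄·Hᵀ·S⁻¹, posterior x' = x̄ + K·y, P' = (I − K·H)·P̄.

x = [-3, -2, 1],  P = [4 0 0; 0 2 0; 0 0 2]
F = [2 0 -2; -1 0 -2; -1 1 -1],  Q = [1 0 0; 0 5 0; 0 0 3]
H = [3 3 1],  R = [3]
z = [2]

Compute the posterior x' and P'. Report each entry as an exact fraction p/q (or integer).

x̄ = F·x = [-8, 1, 0]
P̄ = F·P·Fᵀ + Q = [25 0 -4; 0 17 8; -4 8 11]
y = z − H·x̄ = [23]
S = H·P̄·Hᵀ + R = [416]
K = P̄·Hᵀ·S⁻¹ = [71/416; 59/416; 23/416]
x' = x̄ + K·y = [-1695/416, 1773/416, 529/416]
P' = (I − K·H)·P̄ = [5359/416 -4189/416 -3297/416; -4189/416 3591/416 1971/416; -3297/416 1971/416 4047/416]

x' = [-1695/416, 1773/416, 529/416]
P' = [5359/416 -4189/416 -3297/416; -4189/416 3591/416 1971/416; -3297/416 1971/416 4047/416]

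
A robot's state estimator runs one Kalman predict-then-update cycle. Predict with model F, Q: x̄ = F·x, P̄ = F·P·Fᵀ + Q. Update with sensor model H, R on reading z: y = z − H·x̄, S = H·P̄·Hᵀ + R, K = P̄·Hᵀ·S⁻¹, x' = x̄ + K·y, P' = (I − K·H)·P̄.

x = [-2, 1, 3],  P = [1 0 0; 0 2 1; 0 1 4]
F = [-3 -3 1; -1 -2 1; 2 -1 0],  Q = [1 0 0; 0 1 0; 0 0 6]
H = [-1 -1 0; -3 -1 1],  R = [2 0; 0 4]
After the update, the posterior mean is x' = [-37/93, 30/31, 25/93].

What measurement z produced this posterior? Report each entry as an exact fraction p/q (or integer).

x̄ = F·x = [6, 3, -5]
P̄ = F·P·Fᵀ + Q = [26 14 -1; 14 10 1; -1 1 12]
S = H·P̄·Hᵀ + R = [66 144; 144 348]
K = P̄·Hᵀ·S⁻¹ = [-22/93 -21/124; -14/31 5/124; -28/31 77/186]
x' − x̄ = [-595/93, -63/31, 490/93] = K·y
y = (KᵀK)⁻¹·Kᵀ·(x' − x̄) = [7, 28]
z = y + H·x̄ = [7, 28] + [-9, -26] = [-2, 2]

z = [-2, 2]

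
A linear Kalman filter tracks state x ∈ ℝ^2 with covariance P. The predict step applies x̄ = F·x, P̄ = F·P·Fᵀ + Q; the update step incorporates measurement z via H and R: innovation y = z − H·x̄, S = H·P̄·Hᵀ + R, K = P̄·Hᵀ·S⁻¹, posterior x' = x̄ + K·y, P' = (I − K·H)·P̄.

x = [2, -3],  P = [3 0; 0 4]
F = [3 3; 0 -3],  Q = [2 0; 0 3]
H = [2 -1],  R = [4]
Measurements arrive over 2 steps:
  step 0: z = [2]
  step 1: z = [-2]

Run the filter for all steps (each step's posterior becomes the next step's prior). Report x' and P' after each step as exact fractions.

step 0: x' = [1481/447, 712/149], P' = [1499/447 778/149; 778/149 1704/149]
step 1: x' = [1987/242271, 149948/80757], P' = [403429/242271 148142/80757; 148142/80757 125632/26919]

step 0: x̄ = F·x = [-3, 9]
step 0: P̄ = F·P·Fᵀ + Q = [65 -36; -36 39]
step 0: y = z − H·x̄ = [17]
step 0: S = H·P̄·Hᵀ + R = [447]
step 0: K = P̄·Hᵀ·S⁻¹ = [166/447; -37/149]
step 0: x' = x̄ + K·y = [1481/447, 712/149]
step 0: P' = (I − K·H)·P̄ = [1499/447 778/149; 778/149 1704/149]
step 1: x̄ = F·x = [3617/149, -2136/149]
step 1: P̄ = F·P·Fᵀ + Q = [34135/149 -22338/149; -22338/149 15783/149]
step 1: y = z − H·x̄ = [-9668/149]
step 1: S = H·P̄·Hᵀ + R = [242271/149]
step 1: K = P̄·Hᵀ·S⁻¹ = [90608/242271; -20153/80757]
step 1: x' = x̄ + K·y = [1987/242271, 149948/80757]
step 1: P' = (I − K·H)·P̄ = [403429/242271 148142/80757; 148142/80757 125632/26919]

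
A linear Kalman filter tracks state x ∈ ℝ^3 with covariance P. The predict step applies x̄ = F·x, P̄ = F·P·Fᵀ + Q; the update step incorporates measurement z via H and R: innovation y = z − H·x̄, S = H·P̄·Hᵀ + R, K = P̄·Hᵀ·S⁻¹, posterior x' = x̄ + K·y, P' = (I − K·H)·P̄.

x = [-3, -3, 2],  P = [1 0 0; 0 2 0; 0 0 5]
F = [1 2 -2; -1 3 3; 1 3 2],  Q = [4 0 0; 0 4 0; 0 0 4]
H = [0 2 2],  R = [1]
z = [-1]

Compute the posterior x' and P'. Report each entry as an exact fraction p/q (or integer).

x̄ = F·x = [-13, 0, -8]
P̄ = F·P·Fᵀ + Q = [33 -19 -7; -19 68 47; -7 47 43]
y = z − H·x̄ = [15]
S = H·P̄·Hᵀ + R = [821]
K = P̄·Hᵀ·S⁻¹ = [-52/821; 230/821; 180/821]
x' = x̄ + K·y = [-11453/821, 3450/821, -3868/821]
P' = (I − K·H)·P̄ = [24389/821 -3639/821 3613/821; -3639/821 2928/821 -2813/821; 3613/821 -2813/821 2903/821]

x' = [-11453/821, 3450/821, -3868/821]
P' = [24389/821 -3639/821 3613/821; -3639/821 2928/821 -2813/821; 3613/821 -2813/821 2903/821]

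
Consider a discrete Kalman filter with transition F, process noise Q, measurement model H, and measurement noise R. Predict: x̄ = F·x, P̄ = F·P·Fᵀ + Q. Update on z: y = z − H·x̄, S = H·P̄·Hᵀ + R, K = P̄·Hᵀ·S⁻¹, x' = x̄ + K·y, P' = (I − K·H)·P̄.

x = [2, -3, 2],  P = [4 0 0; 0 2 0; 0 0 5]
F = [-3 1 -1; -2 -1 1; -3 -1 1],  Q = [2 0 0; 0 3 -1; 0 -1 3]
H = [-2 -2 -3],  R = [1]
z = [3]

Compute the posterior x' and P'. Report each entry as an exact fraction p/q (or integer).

x̄ = F·x = [-11, 1, -1]
P̄ = F·P·Fᵀ + Q = [45 17 29; 17 26 30; 29 30 46]
y = z − H·x̄ = [-20]
S = H·P̄·Hᵀ + R = [1543]
K = P̄·Hᵀ·S⁻¹ = [-211/1543; -176/1543; -256/1543]
x' = x̄ + K·y = [-12753/1543, 5063/1543, 3577/1543]
P' = (I − K·H)·P̄ = [24914/1543 -10905/1543 -9269/1543; -10905/1543 9142/1543 1234/1543; -9269/1543 1234/1543 5442/1543]

x' = [-12753/1543, 5063/1543, 3577/1543]
P' = [24914/1543 -10905/1543 -9269/1543; -10905/1543 9142/1543 1234/1543; -9269/1543 1234/1543 5442/1543]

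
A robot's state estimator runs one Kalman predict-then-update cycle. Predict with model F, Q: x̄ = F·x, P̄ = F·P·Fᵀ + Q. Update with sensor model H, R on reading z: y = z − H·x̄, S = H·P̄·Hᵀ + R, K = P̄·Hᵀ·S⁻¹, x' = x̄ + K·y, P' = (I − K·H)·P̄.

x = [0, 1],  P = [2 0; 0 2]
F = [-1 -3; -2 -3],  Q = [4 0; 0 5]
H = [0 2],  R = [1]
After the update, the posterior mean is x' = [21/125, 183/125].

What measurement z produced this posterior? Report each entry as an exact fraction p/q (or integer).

z = [3]

x̄ = F·x = [-3, -3]
P̄ = F·P·Fᵀ + Q = [24 22; 22 31]
S = H·P̄·Hᵀ + R = [125]
K = P̄·Hᵀ·S⁻¹ = [44/125; 62/125]
x' − x̄ = [396/125, 558/125] = K·y
y = (KᵀK)⁻¹·Kᵀ·(x' − x̄) = [9]
z = y + H·x̄ = [9] + [-6] = [3]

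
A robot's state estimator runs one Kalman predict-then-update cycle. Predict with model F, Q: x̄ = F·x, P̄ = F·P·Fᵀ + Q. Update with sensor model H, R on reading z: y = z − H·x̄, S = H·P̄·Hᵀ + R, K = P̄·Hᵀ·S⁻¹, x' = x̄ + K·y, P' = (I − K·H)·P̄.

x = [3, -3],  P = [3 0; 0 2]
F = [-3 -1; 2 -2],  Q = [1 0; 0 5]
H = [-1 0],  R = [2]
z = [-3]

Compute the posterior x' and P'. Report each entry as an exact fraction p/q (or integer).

x' = [39/16, 129/16]
P' = [15/8 -7/8; -7/8 151/8]

x̄ = F·x = [-6, 12]
P̄ = F·P·Fᵀ + Q = [30 -14; -14 25]
y = z − H·x̄ = [-9]
S = H·P̄·Hᵀ + R = [32]
K = P̄·Hᵀ·S⁻¹ = [-15/16; 7/16]
x' = x̄ + K·y = [39/16, 129/16]
P' = (I − K·H)·P̄ = [15/8 -7/8; -7/8 151/8]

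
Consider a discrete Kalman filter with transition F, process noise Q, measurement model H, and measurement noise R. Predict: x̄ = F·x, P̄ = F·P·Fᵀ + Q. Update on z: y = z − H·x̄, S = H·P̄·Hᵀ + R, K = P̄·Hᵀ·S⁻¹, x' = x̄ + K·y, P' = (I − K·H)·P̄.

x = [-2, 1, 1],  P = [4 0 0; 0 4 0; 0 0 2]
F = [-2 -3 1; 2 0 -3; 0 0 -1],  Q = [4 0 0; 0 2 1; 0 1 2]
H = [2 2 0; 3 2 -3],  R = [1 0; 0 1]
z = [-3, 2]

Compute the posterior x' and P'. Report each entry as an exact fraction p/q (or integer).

x' = [10874/2861, -15240/2861, -1207/2861]
P' = [22322/2861 -22662/2861 6742/2861; -22662/2861 165923/20027 -44755/20027; 6742/2861 -44755/20027 18432/20027]

x̄ = F·x = [2, -7, -1]
P̄ = F·P·Fᵀ + Q = [58 -22 -2; -22 36 7; -2 7 4]
y = z − H·x̄ = [7, 7]
S = H·P̄·Hᵀ + R = [201 242; 242 391]
K = P̄·Hᵀ·S⁻¹ = [-680/2861 1416/2861; 14578/20027 -9791/20027; 4878/20027 -3224/20027]
x' = x̄ + K·y = [10874/2861, -15240/2861, -1207/2861]
P' = (I − K·H)·P̄ = [22322/2861 -22662/2861 6742/2861; -22662/2861 165923/20027 -44755/20027; 6742/2861 -44755/20027 18432/20027]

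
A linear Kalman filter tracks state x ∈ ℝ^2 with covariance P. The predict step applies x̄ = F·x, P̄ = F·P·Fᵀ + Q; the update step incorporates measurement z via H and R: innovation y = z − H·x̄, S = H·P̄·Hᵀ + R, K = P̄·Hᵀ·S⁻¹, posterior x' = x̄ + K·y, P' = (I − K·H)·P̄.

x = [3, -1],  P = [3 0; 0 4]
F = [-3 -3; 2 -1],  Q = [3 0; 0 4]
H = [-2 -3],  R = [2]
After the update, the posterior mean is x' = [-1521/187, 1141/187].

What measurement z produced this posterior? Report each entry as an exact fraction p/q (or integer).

x̄ = F·x = [-6, 7]
P̄ = F·P·Fᵀ + Q = [66 -6; -6 20]
S = H·P̄·Hᵀ + R = [374]
K = P̄·Hᵀ·S⁻¹ = [-57/187; -24/187]
x' − x̄ = [-399/187, -168/187] = K·y
y = (KᵀK)⁻¹·Kᵀ·(x' − x̄) = [7]
z = y + H·x̄ = [7] + [-9] = [-2]

z = [-2]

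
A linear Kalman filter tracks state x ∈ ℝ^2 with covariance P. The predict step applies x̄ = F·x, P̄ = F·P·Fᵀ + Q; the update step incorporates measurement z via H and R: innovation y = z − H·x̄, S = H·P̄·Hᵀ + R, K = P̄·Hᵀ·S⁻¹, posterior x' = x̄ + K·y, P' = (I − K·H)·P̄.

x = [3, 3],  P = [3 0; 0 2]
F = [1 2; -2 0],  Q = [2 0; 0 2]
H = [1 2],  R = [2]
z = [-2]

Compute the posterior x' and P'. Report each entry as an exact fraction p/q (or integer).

x̄ = F·x = [9, -6]
P̄ = F·P·Fᵀ + Q = [13 -6; -6 14]
y = z − H·x̄ = [1]
S = H·P̄·Hᵀ + R = [47]
K = P̄·Hᵀ·S⁻¹ = [1/47; 22/47]
x' = x̄ + K·y = [424/47, -260/47]
P' = (I − K·H)·P̄ = [610/47 -304/47; -304/47 174/47]

x' = [424/47, -260/47]
P' = [610/47 -304/47; -304/47 174/47]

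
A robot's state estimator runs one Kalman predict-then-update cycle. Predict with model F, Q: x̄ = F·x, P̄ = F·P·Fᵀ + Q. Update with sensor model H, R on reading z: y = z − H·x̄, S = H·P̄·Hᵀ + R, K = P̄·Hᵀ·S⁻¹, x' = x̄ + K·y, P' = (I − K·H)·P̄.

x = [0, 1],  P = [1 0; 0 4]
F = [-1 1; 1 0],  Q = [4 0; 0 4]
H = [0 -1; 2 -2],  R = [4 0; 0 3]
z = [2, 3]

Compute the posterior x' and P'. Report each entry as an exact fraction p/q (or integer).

x' = [281/459, -430/459]
P' = [944/459 692/459; 692/459 764/459]

x̄ = F·x = [1, 0]
P̄ = F·P·Fᵀ + Q = [9 -1; -1 5]
y = z − H·x̄ = [2, 1]
S = H·P̄·Hᵀ + R = [9 12; 12 67]
K = P̄·Hᵀ·S⁻¹ = [-173/459 56/153; -191/459 -16/153]
x' = x̄ + K·y = [281/459, -430/459]
P' = (I − K·H)·P̄ = [944/459 692/459; 692/459 764/459]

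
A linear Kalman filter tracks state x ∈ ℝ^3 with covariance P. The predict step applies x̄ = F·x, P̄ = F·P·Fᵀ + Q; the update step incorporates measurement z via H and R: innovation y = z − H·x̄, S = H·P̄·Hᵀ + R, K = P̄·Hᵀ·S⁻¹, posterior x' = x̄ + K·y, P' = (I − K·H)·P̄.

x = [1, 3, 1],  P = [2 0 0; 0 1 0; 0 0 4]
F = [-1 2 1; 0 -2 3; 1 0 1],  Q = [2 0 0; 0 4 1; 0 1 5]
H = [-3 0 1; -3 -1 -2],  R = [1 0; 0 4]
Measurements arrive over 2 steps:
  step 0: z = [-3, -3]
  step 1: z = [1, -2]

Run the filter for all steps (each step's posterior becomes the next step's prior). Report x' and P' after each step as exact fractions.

step 0: x̄ = F·x = [6, -3, 2]
step 0: P̄ = F·P·Fᵀ + Q = [12 8 2; 8 44 13; 2 13 11]
step 0: y = z − H·x̄ = [13, 16]
step 0: S = H·P̄·Hᵀ + R = [108 103; 103 324]
step 0: K = P̄·Hᵀ·S⁻¹ = [-6072/24383 -1682/24383; 6118/24383 -9019/24383; 5843/24383 -4943/24383]
step 0: x' = x̄ + K·y = [40450/24383, -137919/24383, 45637/24383]
step 0: P' = (I − K·H)·P̄ = [5412/24383 -29836/24383 10164/24383; -29836/24383 292364/24383 -83390/24383; 10164/24383 -83390/24383 36335/24383]
step 1: x̄ = F·x = [-270651/24383, 412749/24383, 86087/24383]
step 1: P̄ = F·P·Fᵀ + Q = [1025425/24383 -1484175/24383 -195529/24383; -1484175/24383 2594683/24383 390332/24383; -195529/24383 390332/24383 183990/24383]
step 1: y = z − H·x̄ = [-873657/24383, -275796/24383]
step 1: S = H·P̄·Hᵀ + R = [10610372/24383 3431401/24383; 3431401/24383 2966930/24383]
step 1: K = P̄·Hᵀ·S⁻¹ = [-229092266/808174473 -62200340/808174473; 145896568/269391491 -70930909/269391491; 117930745/808174473 -183169619/808174473]
step 1: x' = x̄ + K·y = [-19556829/269391491, 134928909/269391491, 233219090/269391491]
step 1: P' = (I − K·H)·P̄ = [183410407/808174473 -314569257/269391491 321138955/808174473; -314569257/269391491 2823053813/269391491 -797811203/269391491; 321138955/808174473 -797811203/269391491 1081347610/808174473]

step 0: x' = [40450/24383, -137919/24383, 45637/24383], P' = [5412/24383 -29836/24383 10164/24383; -29836/24383 292364/24383 -83390/24383; 10164/24383 -83390/24383 36335/24383]
step 1: x' = [-19556829/269391491, 134928909/269391491, 233219090/269391491], P' = [183410407/808174473 -314569257/269391491 321138955/808174473; -314569257/269391491 2823053813/269391491 -797811203/269391491; 321138955/808174473 -797811203/269391491 1081347610/808174473]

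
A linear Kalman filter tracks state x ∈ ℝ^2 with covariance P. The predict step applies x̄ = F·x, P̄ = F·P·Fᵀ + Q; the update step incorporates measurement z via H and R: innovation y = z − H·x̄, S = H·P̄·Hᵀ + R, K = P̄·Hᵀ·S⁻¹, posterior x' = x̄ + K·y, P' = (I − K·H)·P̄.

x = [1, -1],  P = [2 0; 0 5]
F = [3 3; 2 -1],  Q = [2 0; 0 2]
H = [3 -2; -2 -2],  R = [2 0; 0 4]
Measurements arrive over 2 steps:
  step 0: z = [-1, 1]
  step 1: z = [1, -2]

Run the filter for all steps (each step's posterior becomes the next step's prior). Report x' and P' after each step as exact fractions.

step 0: x̄ = F·x = [0, 3]
step 0: P̄ = F·P·Fᵀ + Q = [65 -3; -3 15]
step 0: y = z − H·x̄ = [5, 7]
step 0: S = H·P̄·Hᵀ + R = [683 -324; -324 300]
step 0: K = P̄·Hᵀ·S⁻¹ = [1677/8327 -4892/24981; -1623/8327 -2419/8327]
step 0: x' = x̄ + K·y = [-9089/24981, -67/8327]
step 0: P' = (I − K·H)·P̄ = [5926/24981 1286/8327; 1286/8327 3552/8327]
step 1: x̄ = F·x = [-9290/8327, -17977/24981]
step 1: P̄ = F·P·Fᵀ + Q = [89548/8327 5054/8327; 5054/8327 68890/24981]
step 1: y = z − H·x̄ = [72637/24981, -141656/24981]
step 1: S = H·P̄·Hᵀ + R = [2561374/24981 -1366628/24981; -1366628/24981 1571356/24981]
step 1: K = P̄·Hᵀ·S⁻¹ = [2216894/10793995 -1970993/10793995; -1875237/10793995 -2785661/10793995]
step 1: x' = x̄ + K·y = [5580356/10793995, 2575972/10793995]
step 1: P' = (I − K·H)·P̄ = [2463552/10793995 1478434/10793995; 1478434/10793995 4092888/10793995]

step 0: x' = [-9089/24981, -67/8327], P' = [5926/24981 1286/8327; 1286/8327 3552/8327]
step 1: x' = [5580356/10793995, 2575972/10793995], P' = [2463552/10793995 1478434/10793995; 1478434/10793995 4092888/10793995]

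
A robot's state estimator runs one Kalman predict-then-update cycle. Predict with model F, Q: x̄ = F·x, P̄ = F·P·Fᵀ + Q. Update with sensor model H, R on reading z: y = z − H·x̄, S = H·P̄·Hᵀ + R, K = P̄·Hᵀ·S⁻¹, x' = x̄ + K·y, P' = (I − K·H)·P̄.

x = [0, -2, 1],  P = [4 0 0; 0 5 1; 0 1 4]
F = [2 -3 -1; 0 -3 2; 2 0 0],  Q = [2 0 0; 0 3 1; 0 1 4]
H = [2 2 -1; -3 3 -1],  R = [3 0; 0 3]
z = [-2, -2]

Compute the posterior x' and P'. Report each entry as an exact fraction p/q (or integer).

x' = [-29688/446077, -172188/446077, 432683/446077]
P' = [165474/446077 259788/446077 516585/446077; 259788/446077 1127025/446077 2437383/446077; 516585/446077 2437383/446077 5900169/446077]

x̄ = F·x = [5, 8, 0]
P̄ = F·P·Fᵀ + Q = [73 34 16; 34 52 1; 16 1 20]
y = z − H·x̄ = [-28, -11]
S = H·P̄·Hᵀ + R = [727 -95; -95 626]
K = P̄·Hᵀ·S⁻¹ = [111313/446077 -77881/446077; 112081/446077 54776/446077; 2589/446077 -45925/446077]
x' = x̄ + K·y = [-29688/446077, -172188/446077, 432683/446077]
P' = (I − K·H)·P̄ = [165474/446077 259788/446077 516585/446077; 259788/446077 1127025/446077 2437383/446077; 516585/446077 2437383/446077 5900169/446077]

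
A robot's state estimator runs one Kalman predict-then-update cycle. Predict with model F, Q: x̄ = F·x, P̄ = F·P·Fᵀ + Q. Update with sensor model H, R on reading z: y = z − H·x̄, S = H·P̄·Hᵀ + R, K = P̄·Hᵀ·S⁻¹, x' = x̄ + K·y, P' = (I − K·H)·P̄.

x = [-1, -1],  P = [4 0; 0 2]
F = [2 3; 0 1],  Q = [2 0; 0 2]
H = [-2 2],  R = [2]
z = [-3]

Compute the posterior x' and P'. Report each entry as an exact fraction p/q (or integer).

x̄ = F·x = [-5, -1]
P̄ = F·P·Fᵀ + Q = [36 6; 6 4]
y = z − H·x̄ = [-11]
S = H·P̄·Hᵀ + R = [114]
K = P̄·Hᵀ·S⁻¹ = [-10/19; -2/57]
x' = x̄ + K·y = [15/19, -35/57]
P' = (I − K·H)·P̄ = [84/19 74/19; 74/19 220/57]

x' = [15/19, -35/57]
P' = [84/19 74/19; 74/19 220/57]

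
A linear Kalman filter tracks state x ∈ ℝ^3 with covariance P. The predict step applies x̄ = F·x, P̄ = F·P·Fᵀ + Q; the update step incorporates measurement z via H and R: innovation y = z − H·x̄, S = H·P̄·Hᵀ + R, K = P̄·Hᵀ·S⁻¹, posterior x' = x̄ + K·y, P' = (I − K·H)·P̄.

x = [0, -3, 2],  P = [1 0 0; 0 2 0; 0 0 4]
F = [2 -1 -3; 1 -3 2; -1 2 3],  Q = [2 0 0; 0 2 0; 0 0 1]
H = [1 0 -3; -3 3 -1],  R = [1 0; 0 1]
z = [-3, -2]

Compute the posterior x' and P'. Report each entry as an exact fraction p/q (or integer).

x̄ = F·x = [-3, 13, 0]
P̄ = F·P·Fᵀ + Q = [44 -16 -42; -16 37 11; -42 11 46]
y = z − H·x̄ = [0, -50]
S = H·P̄·Hᵀ + R = [711 -477; -477 746]
K = P̄·Hᵀ·S⁻¹ = [60994/302877 -1892/33653; 34042/302877 9095/33653; -8931/33653 -613/33653]
x' = x̄ + K·y = [-6359/33653, -17261/33653, 30650/33653]
P' = (I − K·H)·P̄ = [607744/302877 662818/302877 20250/33653; 662818/302877 759967/302877 23288/33653; 20250/33653 23288/33653 9727/33653]

x' = [-6359/33653, -17261/33653, 30650/33653]
P' = [607744/302877 662818/302877 20250/33653; 662818/302877 759967/302877 23288/33653; 20250/33653 23288/33653 9727/33653]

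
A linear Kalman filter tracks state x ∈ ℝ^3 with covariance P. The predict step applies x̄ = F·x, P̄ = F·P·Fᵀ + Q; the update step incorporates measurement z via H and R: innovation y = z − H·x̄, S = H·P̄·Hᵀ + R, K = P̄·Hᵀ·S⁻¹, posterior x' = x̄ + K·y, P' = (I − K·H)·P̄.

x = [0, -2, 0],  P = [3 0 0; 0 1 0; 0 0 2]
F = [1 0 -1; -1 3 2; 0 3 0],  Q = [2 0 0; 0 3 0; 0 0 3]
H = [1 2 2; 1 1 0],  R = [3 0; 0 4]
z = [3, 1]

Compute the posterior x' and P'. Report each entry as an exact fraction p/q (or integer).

x' = [-133/138, 1339/690, -19/115]
P' = [434/69 -364/69 91/46; -364/69 2074/345 -691/230; 91/46 -691/230 561/230]

x̄ = F·x = [0, -6, -6]
P̄ = F·P·Fᵀ + Q = [7 -7 0; -7 23 9; 0 9 12]
y = z − H·x̄ = [27, 7]
S = H·P̄·Hᵀ + R = [194 50; 50 20]
K = P̄·Hᵀ·S⁻¹ = [-7/69 35/138; 17/69 127/690; 13/46 -59/230]
x' = x̄ + K·y = [-133/138, 1339/690, -19/115]
P' = (I − K·H)·P̄ = [434/69 -364/69 91/46; -364/69 2074/345 -691/230; 91/46 -691/230 561/230]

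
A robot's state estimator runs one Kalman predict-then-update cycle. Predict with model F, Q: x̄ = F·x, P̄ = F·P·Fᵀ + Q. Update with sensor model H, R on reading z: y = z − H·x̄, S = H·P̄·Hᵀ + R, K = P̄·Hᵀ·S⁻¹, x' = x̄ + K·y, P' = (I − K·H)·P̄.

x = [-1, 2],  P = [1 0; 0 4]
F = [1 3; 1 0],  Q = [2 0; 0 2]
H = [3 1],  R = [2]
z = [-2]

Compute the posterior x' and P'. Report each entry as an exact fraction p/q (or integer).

x' = [-39/181, -229/181]
P' = [97/181 -173/181; -173/181 525/181]

x̄ = F·x = [5, -1]
P̄ = F·P·Fᵀ + Q = [39 1; 1 3]
y = z − H·x̄ = [-16]
S = H·P̄·Hᵀ + R = [362]
K = P̄·Hᵀ·S⁻¹ = [59/181; 3/181]
x' = x̄ + K·y = [-39/181, -229/181]
P' = (I − K·H)·P̄ = [97/181 -173/181; -173/181 525/181]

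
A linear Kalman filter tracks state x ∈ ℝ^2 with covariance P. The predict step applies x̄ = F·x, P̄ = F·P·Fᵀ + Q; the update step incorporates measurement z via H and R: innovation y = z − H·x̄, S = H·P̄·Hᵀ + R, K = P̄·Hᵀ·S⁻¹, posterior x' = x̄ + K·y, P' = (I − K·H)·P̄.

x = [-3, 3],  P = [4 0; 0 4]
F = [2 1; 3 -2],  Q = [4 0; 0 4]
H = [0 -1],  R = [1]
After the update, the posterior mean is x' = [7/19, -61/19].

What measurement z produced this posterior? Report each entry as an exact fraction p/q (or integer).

z = [3]

x̄ = F·x = [-3, -15]
P̄ = F·P·Fᵀ + Q = [24 16; 16 56]
S = H·P̄·Hᵀ + R = [57]
K = P̄·Hᵀ·S⁻¹ = [-16/57; -56/57]
x' − x̄ = [64/19, 224/19] = K·y
y = (KᵀK)⁻¹·Kᵀ·(x' − x̄) = [-12]
z = y + H·x̄ = [-12] + [15] = [3]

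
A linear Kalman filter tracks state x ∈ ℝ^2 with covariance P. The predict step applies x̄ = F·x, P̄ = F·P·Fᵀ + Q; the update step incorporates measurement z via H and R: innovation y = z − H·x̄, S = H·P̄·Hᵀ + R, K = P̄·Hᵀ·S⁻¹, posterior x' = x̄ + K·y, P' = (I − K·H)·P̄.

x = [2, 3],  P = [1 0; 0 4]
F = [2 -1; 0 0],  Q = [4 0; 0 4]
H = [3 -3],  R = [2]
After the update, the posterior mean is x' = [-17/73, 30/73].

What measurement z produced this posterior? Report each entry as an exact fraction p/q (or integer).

x̄ = F·x = [1, 0]
P̄ = F·P·Fᵀ + Q = [12 0; 0 4]
S = H·P̄·Hᵀ + R = [146]
K = P̄·Hᵀ·S⁻¹ = [18/73; -6/73]
x' − x̄ = [-90/73, 30/73] = K·y
y = (KᵀK)⁻¹·Kᵀ·(x' − x̄) = [-5]
z = y + H·x̄ = [-5] + [3] = [-2]

z = [-2]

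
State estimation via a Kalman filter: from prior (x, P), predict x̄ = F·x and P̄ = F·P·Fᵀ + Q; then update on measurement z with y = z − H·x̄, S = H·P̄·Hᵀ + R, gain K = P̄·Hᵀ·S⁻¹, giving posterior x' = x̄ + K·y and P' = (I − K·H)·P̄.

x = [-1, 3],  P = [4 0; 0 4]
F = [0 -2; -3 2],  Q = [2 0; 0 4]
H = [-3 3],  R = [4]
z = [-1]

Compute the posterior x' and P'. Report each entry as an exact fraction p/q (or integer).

x̄ = F·x = [-6, 9]
P̄ = F·P·Fᵀ + Q = [18 -16; -16 56]
y = z − H·x̄ = [-46]
S = H·P̄·Hᵀ + R = [958]
K = P̄·Hᵀ·S⁻¹ = [-51/479; 108/479]
x' = x̄ + K·y = [-528/479, -657/479]
P' = (I − K·H)·P̄ = [3420/479 3352/479; 3352/479 3496/479]

x' = [-528/479, -657/479]
P' = [3420/479 3352/479; 3352/479 3496/479]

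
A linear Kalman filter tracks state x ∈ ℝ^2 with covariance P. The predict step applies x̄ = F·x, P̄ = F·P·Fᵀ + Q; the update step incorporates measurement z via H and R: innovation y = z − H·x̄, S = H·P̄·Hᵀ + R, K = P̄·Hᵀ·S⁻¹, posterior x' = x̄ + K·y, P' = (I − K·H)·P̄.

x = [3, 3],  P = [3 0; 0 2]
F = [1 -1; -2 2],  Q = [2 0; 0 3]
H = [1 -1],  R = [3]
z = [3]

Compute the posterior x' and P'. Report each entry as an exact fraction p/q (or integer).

x' = [51/53, -99/53]
P' = [82/53 31/53; 31/53 130/53]

x̄ = F·x = [0, 0]
P̄ = F·P·Fᵀ + Q = [7 -10; -10 23]
y = z − H·x̄ = [3]
S = H·P̄·Hᵀ + R = [53]
K = P̄·Hᵀ·S⁻¹ = [17/53; -33/53]
x' = x̄ + K·y = [51/53, -99/53]
P' = (I − K·H)·P̄ = [82/53 31/53; 31/53 130/53]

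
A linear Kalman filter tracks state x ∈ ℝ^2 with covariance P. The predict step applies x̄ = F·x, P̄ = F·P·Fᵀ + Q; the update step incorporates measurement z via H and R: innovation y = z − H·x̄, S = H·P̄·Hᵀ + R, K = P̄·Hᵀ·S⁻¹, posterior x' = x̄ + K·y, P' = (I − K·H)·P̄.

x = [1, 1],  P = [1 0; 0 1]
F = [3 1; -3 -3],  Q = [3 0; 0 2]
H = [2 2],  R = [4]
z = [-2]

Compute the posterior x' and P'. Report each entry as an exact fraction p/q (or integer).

x' = [41/10, -26/5]
P' = [129/10 -64/5; -64/5 68/5]

x̄ = F·x = [4, -6]
P̄ = F·P·Fᵀ + Q = [13 -12; -12 20]
y = z − H·x̄ = [2]
S = H·P̄·Hᵀ + R = [40]
K = P̄·Hᵀ·S⁻¹ = [1/20; 2/5]
x' = x̄ + K·y = [41/10, -26/5]
P' = (I − K·H)·P̄ = [129/10 -64/5; -64/5 68/5]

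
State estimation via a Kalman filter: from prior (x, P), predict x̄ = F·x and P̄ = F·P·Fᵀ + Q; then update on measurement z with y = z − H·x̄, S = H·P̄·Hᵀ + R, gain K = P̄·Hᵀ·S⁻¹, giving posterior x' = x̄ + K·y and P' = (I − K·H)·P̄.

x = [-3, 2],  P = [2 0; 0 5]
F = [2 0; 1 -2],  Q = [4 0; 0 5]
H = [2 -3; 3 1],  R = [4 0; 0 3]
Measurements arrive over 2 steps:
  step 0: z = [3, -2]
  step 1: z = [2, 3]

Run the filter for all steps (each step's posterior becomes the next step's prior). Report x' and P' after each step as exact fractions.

step 0: x' = [-14962/38645, -48781/38645], P' = [9692/38645 1896/38645; 1896/38645 15108/38645]
step 1: x' = [158864264/171931915, 18958602/171931915], P' = [41877292/171931915 7797816/171931915; 7797816/171931915 64318908/171931915]

step 0: x̄ = F·x = [-6, -7]
step 0: P̄ = F·P·Fᵀ + Q = [12 4; 4 27]
step 0: y = z − H·x̄ = [-6, 23]
step 0: S = H·P̄·Hᵀ + R = [247 -37; -37 162]
step 0: K = P̄·Hᵀ·S⁻¹ = [3424/38645 10324/38645; -10383/38645 6932/38645]
step 0: x' = x̄ + K·y = [-14962/38645, -48781/38645]
step 0: P' = (I − K·H)·P̄ = [9692/38645 1896/38645; 1896/38645 15108/38645]
step 1: x̄ = F·x = [-29924/38645, 280/131]
step 1: P̄ = F·P·Fᵀ + Q = [193348/38645 40/131; 40/131 867/131]
step 1: y = z − H·x̄ = [384938/38645, 123107/38645]
step 1: S = H·P̄·Hᵀ + R = [3088257/38645 310193/38645; 310193/38645 2182632/38645]
step 1: K = P̄·Hᵀ·S⁻¹ = [15090284/171931915 44476564/171931915; -44340273/171931915 29237452/171931915]
step 1: x' = x̄ + K·y = [158864264/171931915, 18958602/171931915]
step 1: P' = (I − K·H)·P̄ = [41877292/171931915 7797816/171931915; 7797816/171931915 64318908/171931915]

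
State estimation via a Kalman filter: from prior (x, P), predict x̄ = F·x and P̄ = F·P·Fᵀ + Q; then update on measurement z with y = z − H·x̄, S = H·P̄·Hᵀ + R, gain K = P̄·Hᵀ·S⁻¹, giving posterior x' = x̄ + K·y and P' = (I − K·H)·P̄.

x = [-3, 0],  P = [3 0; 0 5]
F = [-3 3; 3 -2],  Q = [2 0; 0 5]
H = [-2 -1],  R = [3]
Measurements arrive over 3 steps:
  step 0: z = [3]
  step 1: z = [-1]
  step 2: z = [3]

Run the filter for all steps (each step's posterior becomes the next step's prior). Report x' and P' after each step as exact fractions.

step 0: x̄ = F·x = [9, -9]
step 0: P̄ = F·P·Fᵀ + Q = [74 -57; -57 52]
step 0: y = z − H·x̄ = [12]
step 0: S = H·P̄·Hᵀ + R = [123]
step 0: K = P̄·Hᵀ·S⁻¹ = [-91/123; 62/123]
step 0: x' = x̄ + K·y = [5/41, -121/41]
step 0: P' = (I − K·H)·P̄ = [821/123 -1369/123; -1369/123 2552/123]
step 1: x̄ = F·x = [-378/41, 257/41]
step 1: P̄ = F·P·Fᵀ + Q = [18415/41 -14412/41; -14412/41 34640/123]
step 1: y = z − H·x̄ = [-540/41]
step 1: S = H·P̄·Hᵀ + R = [83045/123]
step 1: K = P̄·Hᵀ·S⁻¹ = [-67254/83045; 51832/83045]
step 1: x' = x̄ + K·y = [24030/16609, -32423/16609]
step 1: P' = (I − K·H)·P̄ = [526183/83045 -850604/83045; -850604/83045 1545712/83045]
step 2: x̄ = F·x = [-169359/16609, 136936/16609]
step 2: P̄ = F·P·Fᵀ + Q = [34124017/83045 -26768979/83045; -26768979/83045 21540968/83045]
step 2: y = z − H·x̄ = [-151955/16609]
step 2: S = H·P̄·Hᵀ + R = [10242051/16609]
step 2: K = P̄·Hᵀ·S⁻¹ = [-8295811/10242051; 6399398/10242051]
step 2: x' = x̄ + K·y = [-28538356/10242051, 25894694/10242051]
step 2: P' = (I − K·H)·P̄ = [324975718/51210255 -525514271/51210255; -525514271/51210255 955037572/51210255]

step 0: x' = [5/41, -121/41], P' = [821/123 -1369/123; -1369/123 2552/123]
step 1: x' = [24030/16609, -32423/16609], P' = [526183/83045 -850604/83045; -850604/83045 1545712/83045]
step 2: x' = [-28538356/10242051, 25894694/10242051], P' = [324975718/51210255 -525514271/51210255; -525514271/51210255 955037572/51210255]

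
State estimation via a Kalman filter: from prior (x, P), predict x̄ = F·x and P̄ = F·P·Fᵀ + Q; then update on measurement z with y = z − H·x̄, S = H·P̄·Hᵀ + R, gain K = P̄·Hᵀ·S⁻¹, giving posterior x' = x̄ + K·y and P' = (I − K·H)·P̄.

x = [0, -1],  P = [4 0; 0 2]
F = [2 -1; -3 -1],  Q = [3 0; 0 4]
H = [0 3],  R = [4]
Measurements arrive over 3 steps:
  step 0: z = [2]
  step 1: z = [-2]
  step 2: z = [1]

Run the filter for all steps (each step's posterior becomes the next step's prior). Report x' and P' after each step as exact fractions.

step 0: x' = [224/191, 128/191], P' = [1833/191 -44/191; -44/191 84/191]
step 1: x' = [-88492/154493, -105686/154493], P' = [946259/154493 -43832/154493; -43832/154493 68324/154493]
step 2: x' = [67856004/81074687, 28303553/81074687], P' = [495731481/81074687 -22612248/81074687; -22612248/81074687 35758540/81074687]

step 0: x̄ = F·x = [1, 1]
step 0: P̄ = F·P·Fᵀ + Q = [21 -22; -22 42]
step 0: y = z − H·x̄ = [-1]
step 0: S = H·P̄·Hᵀ + R = [382]
step 0: K = P̄·Hᵀ·S⁻¹ = [-33/191; 63/191]
step 0: x' = x̄ + K·y = [224/191, 128/191]
step 0: P' = (I − K·H)·P̄ = [1833/191 -44/191; -44/191 84/191]
step 1: x̄ = F·x = [320/191, -800/191]
step 1: P̄ = F·P·Fᵀ + Q = [8165/191 -10958/191; -10958/191 17081/191]
step 1: y = z − H·x̄ = [2018/191]
step 1: S = H·P̄·Hᵀ + R = [154493/191]
step 1: K = P̄·Hᵀ·S⁻¹ = [-32874/154493; 51243/154493]
step 1: x' = x̄ + K·y = [-88492/154493, -105686/154493]
step 1: P' = (I − K·H)·P̄ = [946259/154493 -43832/154493; -43832/154493 68324/154493]
step 2: x̄ = F·x = [-71298/154493, 371162/154493]
step 2: P̄ = F·P·Fᵀ + Q = [4492167/154493 -5653062/154493; -5653062/154493 8939635/154493]
step 2: y = z − H·x̄ = [-958993/154493]
step 2: S = H·P̄·Hᵀ + R = [81074687/154493]
step 2: K = P̄·Hᵀ·S⁻¹ = [-16959186/81074687; 26818905/81074687]
step 2: x' = x̄ + K·y = [67856004/81074687, 28303553/81074687]
step 2: P' = (I − K·H)·P̄ = [495731481/81074687 -22612248/81074687; -22612248/81074687 35758540/81074687]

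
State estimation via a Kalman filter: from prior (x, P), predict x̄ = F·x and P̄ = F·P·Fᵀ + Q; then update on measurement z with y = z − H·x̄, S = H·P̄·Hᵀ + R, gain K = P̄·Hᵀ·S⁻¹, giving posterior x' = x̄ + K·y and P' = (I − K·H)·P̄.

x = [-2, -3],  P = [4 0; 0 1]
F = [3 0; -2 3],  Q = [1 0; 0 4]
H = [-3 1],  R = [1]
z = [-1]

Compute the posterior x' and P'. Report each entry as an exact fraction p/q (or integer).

x' = [-384/169, -3949/507]
P' = [178/169 489/169; 489/169 4502/507]

x̄ = F·x = [-6, -5]
P̄ = F·P·Fᵀ + Q = [37 -24; -24 29]
y = z − H·x̄ = [-14]
S = H·P̄·Hᵀ + R = [507]
K = P̄·Hᵀ·S⁻¹ = [-45/169; 101/507]
x' = x̄ + K·y = [-384/169, -3949/507]
P' = (I − K·H)·P̄ = [178/169 489/169; 489/169 4502/507]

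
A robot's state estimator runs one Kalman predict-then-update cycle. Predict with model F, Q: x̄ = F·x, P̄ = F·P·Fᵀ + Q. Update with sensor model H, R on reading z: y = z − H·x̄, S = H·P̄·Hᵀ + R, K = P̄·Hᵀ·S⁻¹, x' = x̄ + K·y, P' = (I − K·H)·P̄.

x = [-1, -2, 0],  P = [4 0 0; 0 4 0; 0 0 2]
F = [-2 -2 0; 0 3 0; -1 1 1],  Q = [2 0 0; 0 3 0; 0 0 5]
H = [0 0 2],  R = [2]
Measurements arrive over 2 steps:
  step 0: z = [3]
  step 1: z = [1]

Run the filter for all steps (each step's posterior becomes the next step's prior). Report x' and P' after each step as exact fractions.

step 0: x' = [6, -126/31, 44/31], P' = [34 -24 0; -24 921/31 12/31; 0 12/31 15/31]
step 1: x' = [-24006/7345, 189/565, 3389/7345], P' = [472462/7345 -25398/565 242/7345; -25398/565 27156/565 387/565; 242/7345 387/565 3657/7345]

step 0: x̄ = F·x = [6, -6, -1]
step 0: P̄ = F·P·Fᵀ + Q = [34 -24 0; -24 39 12; 0 12 15]
step 0: y = z − H·x̄ = [5]
step 0: S = H·P̄·Hᵀ + R = [62]
step 0: K = P̄·Hᵀ·S⁻¹ = [0; 12/31; 15/31]
step 0: x' = x̄ + K·y = [6, -126/31, 44/31]
step 0: P' = (I − K·H)·P̄ = [34 -24 0; -24 921/31 12/31; 0 12/31 15/31]
step 1: x̄ = F·x = [-120/31, -378/31, -268/31]
step 1: P̄ = F·P·Fᵀ + Q = [2010/31 -1062/31 242/31; -1062/31 8382/31 5031/31; 242/31 5031/31 3657/31]
step 1: y = z − H·x̄ = [567/31]
step 1: S = H·P̄·Hᵀ + R = [14690/31]
step 1: K = P̄·Hᵀ·S⁻¹ = [242/7345; 387/565; 3657/7345]
step 1: x' = x̄ + K·y = [-24006/7345, 189/565, 3389/7345]
step 1: P' = (I − K·H)·P̄ = [472462/7345 -25398/565 242/7345; -25398/565 27156/565 387/565; 242/7345 387/565 3657/7345]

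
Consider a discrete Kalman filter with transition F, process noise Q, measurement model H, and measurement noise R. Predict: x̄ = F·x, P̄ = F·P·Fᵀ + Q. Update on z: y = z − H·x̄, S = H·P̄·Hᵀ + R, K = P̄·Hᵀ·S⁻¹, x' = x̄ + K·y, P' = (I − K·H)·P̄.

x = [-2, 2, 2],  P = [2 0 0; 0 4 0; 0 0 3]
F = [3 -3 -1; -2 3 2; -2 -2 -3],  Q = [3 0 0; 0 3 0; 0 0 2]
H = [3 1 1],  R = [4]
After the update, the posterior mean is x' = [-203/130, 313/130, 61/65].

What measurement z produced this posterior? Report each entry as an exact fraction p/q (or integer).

x̄ = F·x = [-14, 14, -6]
P̄ = F·P·Fᵀ + Q = [60 -54 21; -54 59 -34; 21 -34 53]
S = H·P̄·Hᵀ + R = [390]
K = P̄·Hᵀ·S⁻¹ = [49/130; -137/390; 41/195]
x' − x̄ = [1617/130, -1507/130, 451/65] = K·y
y = (KᵀK)⁻¹·Kᵀ·(x' − x̄) = [33]
z = y + H·x̄ = [33] + [-34] = [-1]

z = [-1]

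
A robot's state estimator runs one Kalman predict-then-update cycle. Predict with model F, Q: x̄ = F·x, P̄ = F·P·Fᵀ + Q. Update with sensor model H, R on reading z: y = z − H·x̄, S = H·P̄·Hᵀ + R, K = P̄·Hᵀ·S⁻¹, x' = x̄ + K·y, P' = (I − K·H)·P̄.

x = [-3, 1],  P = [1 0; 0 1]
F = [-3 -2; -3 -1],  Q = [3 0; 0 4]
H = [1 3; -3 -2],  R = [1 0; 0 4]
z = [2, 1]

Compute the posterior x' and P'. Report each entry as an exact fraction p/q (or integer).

x' = [-1043/1243, 1185/1243]
P' = [4184/6215 -362/1243; -362/1243 279/1243]

x̄ = F·x = [7, 8]
P̄ = F·P·Fᵀ + Q = [16 11; 11 14]
y = z − H·x̄ = [-29, 38]
S = H·P̄·Hᵀ + R = [209 -253; -253 336]
K = P̄·Hᵀ·S⁻¹ = [-1246/6215 -203/565; 475/1243 12/113]
x' = x̄ + K·y = [-1043/1243, 1185/1243]
P' = (I − K·H)·P̄ = [4184/6215 -362/1243; -362/1243 279/1243]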